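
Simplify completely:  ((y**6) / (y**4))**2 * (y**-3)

y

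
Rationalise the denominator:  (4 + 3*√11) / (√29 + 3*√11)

(-3*√319 - 4*√29 + 12*√11 + 99)/70

Multiply numerator and denominator by -√29 + 3*√11.
Denominator becomes 70; numerator becomes -3*√319 - 4*√29 + 12*√11 + 99.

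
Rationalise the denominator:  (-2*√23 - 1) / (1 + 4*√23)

Multiply numerator and denominator by -4*√23 + 1.
Denominator becomes -367; numerator becomes 2*√23 + 183.

(-183 - 2*√23)/367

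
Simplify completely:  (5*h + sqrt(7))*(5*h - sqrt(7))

Difference of squares with P = 5*h, Q = sqrt(7).

25*h^2 - 7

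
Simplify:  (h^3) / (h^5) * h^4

h^2

Quotient: (h^-2)
Multiply by h^4: add exponents.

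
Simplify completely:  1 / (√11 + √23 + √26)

(-√6578 + 4*√26 + 7*√23 + 19*√11)/474

Group as (√23 + √26) + √11; multiply by (√23 + √26) - √11, then rationalise the remaining surd.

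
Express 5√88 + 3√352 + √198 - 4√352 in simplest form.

9*√22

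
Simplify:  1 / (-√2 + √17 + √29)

(-22*√2 - 5*√29 + 7*√17 + √986)/18

Group as (√17 + √29) - √2; multiply by (√17 + √29) + √2, then rationalise the remaining surd.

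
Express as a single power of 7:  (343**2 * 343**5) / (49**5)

343**2 = 7**6; 343**5 = 7**15; 49**5 = 7**10
Combine exponents: 7**11

7**11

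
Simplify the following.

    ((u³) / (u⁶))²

u^(-6)

Inside the bracket: (u^-3)
Raise to the power 2: (u^-6)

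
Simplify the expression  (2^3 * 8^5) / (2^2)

2^16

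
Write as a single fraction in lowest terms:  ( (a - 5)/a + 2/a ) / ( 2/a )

Numerator: (a - 5)/a + 2/a = (a - 3)/a
Denominator: 2/a = 2/a
Divide: ((a - 3)/a) · (a/2) = a/2 - 3/2

a/2 - 3/2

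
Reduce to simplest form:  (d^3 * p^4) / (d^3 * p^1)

Quotient: p^3

p^3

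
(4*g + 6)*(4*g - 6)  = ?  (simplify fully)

Difference of squares with P = 4*g, Q = 6.

16*g^2 - 36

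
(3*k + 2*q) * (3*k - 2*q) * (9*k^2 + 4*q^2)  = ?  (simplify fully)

((3*k)+(2*q))((3*k)-(2*q)) = 9*k^2 - 4*q^2; continue pairing.

81*k^4 - 16*q^4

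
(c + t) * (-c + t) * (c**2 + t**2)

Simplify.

Pair the conjugate factors: (t+c)(t-c) = -c**2 + t**2, then repeat with the next factor.

-c**4 + t**4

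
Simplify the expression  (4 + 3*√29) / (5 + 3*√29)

(-3*√29 + 241)/236

Multiply numerator and denominator by -3*√29 + 5.
Denominator becomes -236; numerator becomes -241 + 3*√29.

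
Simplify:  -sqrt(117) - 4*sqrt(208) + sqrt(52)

-17*sqrt(13)

sqrt(117) = 3*sqrt(13); 4*sqrt(208) = 16*sqrt(13); sqrt(52) = 2*sqrt(13)
Combine: (-3 - 16 + 2)·sqrt(13) = -17*sqrt(13)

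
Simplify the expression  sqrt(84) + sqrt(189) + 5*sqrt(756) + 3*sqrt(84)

41*sqrt(21)

sqrt(84) = 2*sqrt(21); sqrt(189) = 3*sqrt(21); 5*sqrt(756) = 30*sqrt(21); 3*sqrt(84) = 6*sqrt(21)
Combine: (2 + 3 + 30 + 6)·sqrt(21) = 41*sqrt(21)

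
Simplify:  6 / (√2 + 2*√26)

(-√2 + 2*√26)/17

Multiply numerator and denominator by -√2 + 2*√26.
Denominator becomes 102; numerator becomes -6*√2 + 12*√26.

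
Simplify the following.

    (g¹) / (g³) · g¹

Quotient: (g^-2)
Multiply by g¹: add exponents.

1/g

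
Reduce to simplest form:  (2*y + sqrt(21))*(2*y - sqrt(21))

(2*y)**2 - (sqrt(21))**2 = 4*y**2 - 21.

4*y**2 - 21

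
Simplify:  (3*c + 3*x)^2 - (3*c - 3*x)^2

36*c*x

Only the odd-power cross terms survive.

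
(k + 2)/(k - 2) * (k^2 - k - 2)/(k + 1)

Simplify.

k + 2

Factor: k^2 - k - 2 = (k + 1)*(k - 2)
Cancel the common factors (k - 2), (k + 1).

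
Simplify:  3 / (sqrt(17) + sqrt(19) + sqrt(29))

(-6*sqrt(9367) + 21*sqrt(29) + 81*sqrt(19) + 93*sqrt(17))/1243

Group as (sqrt(19) + sqrt(29)) + sqrt(17); multiply by (sqrt(19) + sqrt(29)) - sqrt(17), then rationalise the remaining surd.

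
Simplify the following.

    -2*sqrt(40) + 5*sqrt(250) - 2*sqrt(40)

17*sqrt(10)

2*sqrt(40) = 4*sqrt(10); 5*sqrt(250) = 25*sqrt(10); 2*sqrt(40) = 4*sqrt(10)
Combine: (-4 + 25 - 4)·sqrt(10) = 17*sqrt(10)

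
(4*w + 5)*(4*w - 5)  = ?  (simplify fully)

16*w**2 - 25

(4*w)**2 - (5)**2 = 16*w**2 - 25.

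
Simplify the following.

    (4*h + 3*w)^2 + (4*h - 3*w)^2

32*h^2 + 18*w^2

Write as f((4*h),(3*w)) + f((4*h),-(3*w)) and expand.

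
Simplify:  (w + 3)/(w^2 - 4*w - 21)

1/(w - 7)

Factor: w^2 - 4*w - 21 = (w + 3)*(w - 7)
Cancel the common factor (w + 3).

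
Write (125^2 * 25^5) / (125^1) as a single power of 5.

125^2 = 5^6; 25^5 = 5^10; 125^1 = 5^3
Combine exponents: 5^13

5^13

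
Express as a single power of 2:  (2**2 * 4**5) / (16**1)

2**8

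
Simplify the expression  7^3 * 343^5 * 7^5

7^3 = 7^3; 343^5 = 7^15; 7^5 = 7^5
Combine exponents: 7^23

7^23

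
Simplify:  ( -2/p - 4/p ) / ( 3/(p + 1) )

Numerator: -2/p - 4/p = -6/p
Denominator: 3/(p + 1) = 3/(p + 1)
Divide: (-6/p) · (p/3 + 1/3) = (-2*p - 2)/p

(-2*p - 2)/p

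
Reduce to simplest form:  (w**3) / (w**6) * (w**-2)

Quotient: (w**-3)
Multiply by (w**-2): add exponents.

w**(-5)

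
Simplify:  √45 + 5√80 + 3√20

√45 = 3*√5; 5√80 = 20*√5; 3√20 = 6*√5
Combine: (3 + 20 + 6)·√5 = 29*√5

29*√5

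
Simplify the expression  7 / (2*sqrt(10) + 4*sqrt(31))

Multiply numerator and denominator by -4*sqrt(31) + 2*sqrt(10).
Denominator becomes -456; numerator becomes -28*sqrt(31) + 14*sqrt(10).

(-7*sqrt(10) + 14*sqrt(31))/228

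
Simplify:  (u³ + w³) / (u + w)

w^3 + u^3 = (u + w)(u² - u*w + w²).

u² - u*w + w²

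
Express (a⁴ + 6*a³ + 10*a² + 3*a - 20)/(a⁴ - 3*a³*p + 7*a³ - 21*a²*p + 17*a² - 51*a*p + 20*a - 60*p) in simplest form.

(-a + 1)/(-a + 3*p)

Factor: a⁴ + 6*a³ + 10*a² + 3*a - 20 = (a² + 3*a + 5)·(a + 4)·(a - 1);  a⁴ - 3*a³*p + 7*a³ - 21*a²*p + 17*a² - 51*a*p + 20*a - 60*p = (a² + 3*a + 5)·(a + 4)·(a - 3*p)
Cancel the common factors (a² + 3*a + 5), (a + 4).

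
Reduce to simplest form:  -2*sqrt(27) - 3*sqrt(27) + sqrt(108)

-9*sqrt(3)

2*sqrt(27) = 6*sqrt(3); 3*sqrt(27) = 9*sqrt(3); sqrt(108) = 6*sqrt(3)
Combine: (-6 - 9 + 6)·sqrt(3) = -9*sqrt(3)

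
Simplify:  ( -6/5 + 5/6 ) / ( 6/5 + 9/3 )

-11/126

Numerator: -6/5 + 5/6 = -11/30
Denominator: 6/5 + 9/3 = 21/5
Divide: (-11/30) · (5/21) = -11/126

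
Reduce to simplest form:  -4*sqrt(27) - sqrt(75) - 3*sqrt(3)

4*sqrt(27) = 12*sqrt(3); sqrt(75) = 5*sqrt(3); 3*sqrt(3) = 3*sqrt(3)
Combine: (-12 - 5 - 3)·sqrt(3) = -20*sqrt(3)

-20*sqrt(3)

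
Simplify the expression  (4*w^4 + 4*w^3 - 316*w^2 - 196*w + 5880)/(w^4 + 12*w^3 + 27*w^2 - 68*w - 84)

(4*w^2 - 48*w + 140)/(w^2 - w - 2)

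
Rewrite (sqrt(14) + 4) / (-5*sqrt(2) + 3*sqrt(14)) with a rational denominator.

Multiply numerator and denominator by 5*sqrt(2) + 3*sqrt(14).
Denominator becomes 76; numerator becomes 10*sqrt(7) + 20*sqrt(2) + 42 + 12*sqrt(14).

(5*sqrt(7) + 10*sqrt(2) + 21 + 6*sqrt(14))/38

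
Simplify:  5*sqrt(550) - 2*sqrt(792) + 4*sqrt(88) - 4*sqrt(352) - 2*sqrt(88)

sqrt(22)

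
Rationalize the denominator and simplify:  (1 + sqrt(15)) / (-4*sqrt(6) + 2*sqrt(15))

(-6*sqrt(10) - 15 - 2*sqrt(6) - sqrt(15))/18

Multiply numerator and denominator by 2*sqrt(15) + 4*sqrt(6).
Denominator becomes -36; numerator becomes 2*sqrt(15) + 4*sqrt(6) + 30 + 12*sqrt(10).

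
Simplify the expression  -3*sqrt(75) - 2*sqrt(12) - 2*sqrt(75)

3*sqrt(75) = 15*sqrt(3); 2*sqrt(12) = 4*sqrt(3); 2*sqrt(75) = 10*sqrt(3)
Combine: (-15 - 4 - 10)·sqrt(3) = -29*sqrt(3)

-29*sqrt(3)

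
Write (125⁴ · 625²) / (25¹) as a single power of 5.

5^18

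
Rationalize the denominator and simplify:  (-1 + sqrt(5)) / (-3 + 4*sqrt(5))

(-sqrt(5) + 17)/71

Multiply numerator and denominator by -4*sqrt(5) - 3.
Denominator becomes -71; numerator becomes -17 + sqrt(5).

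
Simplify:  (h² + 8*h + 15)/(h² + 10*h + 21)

Factor: h² + 8*h + 15 = (h + 5)·(h + 3);  h² + 10*h + 21 = (h + 3)·(h + 7)
Cancel the common factor (h + 3).

(h + 5)/(h + 7)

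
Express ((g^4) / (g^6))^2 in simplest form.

g^(-4)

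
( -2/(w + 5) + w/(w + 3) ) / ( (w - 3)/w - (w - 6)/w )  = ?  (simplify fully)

Numerator: -2/(w + 5) + w/(w + 3) = (w^2 + 3*w - 6)/(w^2 + 8*w + 15)
Denominator: (w - 3)/w - (w - 6)/w = 3/w
Divide: ((w^2 + 3*w - 6)/(w^2 + 8*w + 15)) · (w/3) = (w^3 + 3*w^2 - 6*w)/(3*w^2 + 24*w + 45)

(w^3 + 3*w^2 - 6*w)/(3*w^2 + 24*w + 45)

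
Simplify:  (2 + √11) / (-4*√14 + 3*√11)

(-4*√154 - 33 - 8*√14 - 6*√11)/125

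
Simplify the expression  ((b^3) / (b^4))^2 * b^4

Inside the bracket: (b^-1)
Raise to the power 2: (b^-2)
Multiply by b^4: add exponents.

b^2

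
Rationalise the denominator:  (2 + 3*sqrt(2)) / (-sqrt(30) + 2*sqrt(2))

(-3*sqrt(15) - 6 - sqrt(30) - 2*sqrt(2))/11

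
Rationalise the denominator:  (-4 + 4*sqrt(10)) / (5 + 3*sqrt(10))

Multiply numerator and denominator by -3*sqrt(10) + 5.
Denominator becomes -65; numerator becomes -140 + 32*sqrt(10).

(-32*sqrt(10) + 140)/65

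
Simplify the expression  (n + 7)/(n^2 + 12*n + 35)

Factor: n^2 + 12*n + 35 = (n + 5)*(n + 7)
Cancel the common factor (n + 7).

1/(n + 5)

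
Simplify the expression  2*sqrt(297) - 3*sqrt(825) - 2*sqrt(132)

2*sqrt(297) = 6*sqrt(33); 3*sqrt(825) = 15*sqrt(33); 2*sqrt(132) = 4*sqrt(33)
Combine: (6 - 15 - 4)·sqrt(33) = -13*sqrt(33)

-13*sqrt(33)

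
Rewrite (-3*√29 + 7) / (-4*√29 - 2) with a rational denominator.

(-17*√29 + 181)/230

Multiply numerator and denominator by -2 + 4*√29.
Denominator becomes -460; numerator becomes -362 + 34*√29.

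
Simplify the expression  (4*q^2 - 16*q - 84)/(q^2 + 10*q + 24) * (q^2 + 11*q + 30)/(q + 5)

Factor: 4*q^2 - 16*q - 84 = 4*(q - 7)*(q + 3);  q^2 + 10*q + 24 = (q + 4)*(q + 6);  q^2 + 11*q + 30 = (q + 6)*(q + 5)
Cancel the common factors (q + 5), (q + 6).

(4*q^2 - 16*q - 84)/(q + 4)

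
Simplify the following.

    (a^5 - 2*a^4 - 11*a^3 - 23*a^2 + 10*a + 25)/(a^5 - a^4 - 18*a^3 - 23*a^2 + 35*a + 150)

Factor: a^5 - 2*a^4 - 11*a^3 - 23*a^2 + 10*a + 25 = (a - 1)*(a + 1)*(a^2 + 3*a + 5)*(a - 5);  a^5 - a^4 - 18*a^3 - 23*a^2 + 35*a + 150 = (a - 2)*(a + 3)*(a - 5)*(a^2 + 3*a + 5)
Cancel the common factors (a^2 + 3*a + 5), (a - 5).

(a^2 - 1)/(a^2 + a - 6)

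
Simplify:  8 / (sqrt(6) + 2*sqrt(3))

(-4*sqrt(6) + 8*sqrt(3))/3

Multiply numerator and denominator by -sqrt(6) + 2*sqrt(3).
Denominator becomes 6; numerator becomes -8*sqrt(6) + 16*sqrt(3).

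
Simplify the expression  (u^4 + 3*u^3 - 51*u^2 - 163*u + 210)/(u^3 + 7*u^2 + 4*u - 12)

(u^2 - 2*u - 35)/(u + 2)

Factor: u^4 + 3*u^3 - 51*u^2 - 163*u + 210 = (u + 6)*(u + 5)*(u - 7)*(u - 1);  u^3 + 7*u^2 + 4*u - 12 = (u + 6)*(u - 1)*(u + 2)
Cancel the common factors (u + 6), (u - 1).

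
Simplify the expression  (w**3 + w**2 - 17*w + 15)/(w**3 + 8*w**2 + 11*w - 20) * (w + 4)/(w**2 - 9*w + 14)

(w - 3)/(w**2 - 9*w + 14)

Factor: w**3 + w**2 - 17*w + 15 = (w + 5)*(w - 3)*(w - 1);  w**3 + 8*w**2 + 11*w - 20 = (w - 1)*(w + 4)*(w + 5);  w**2 - 9*w + 14 = (w - 7)*(w - 2)
Cancel the common factors (w + 4), (w + 5), (w - 1).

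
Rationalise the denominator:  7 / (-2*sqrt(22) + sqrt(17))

(-14*sqrt(22) - 7*sqrt(17))/71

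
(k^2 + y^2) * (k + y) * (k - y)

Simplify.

(k+y)(k-y) = k^2 - y^2; continue pairing.

k^4 - y^4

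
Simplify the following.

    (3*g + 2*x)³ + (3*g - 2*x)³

Binomially expand both and collect terms in (3*g), (2*x).

54*g³ + 72*g*x²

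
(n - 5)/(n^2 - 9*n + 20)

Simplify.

1/(n - 4)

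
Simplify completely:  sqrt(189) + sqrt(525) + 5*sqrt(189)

23*sqrt(21)

sqrt(189) = 3*sqrt(21); sqrt(525) = 5*sqrt(21); 5*sqrt(189) = 15*sqrt(21)
Combine: (3 + 5 + 15)·sqrt(21) = 23*sqrt(21)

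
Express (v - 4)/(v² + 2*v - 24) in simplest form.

Factor: v² + 2*v - 24 = (v - 4)·(v + 6)
Cancel the common factor (v - 4).

1/(v + 6)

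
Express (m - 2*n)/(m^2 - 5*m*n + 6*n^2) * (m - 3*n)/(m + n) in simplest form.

1/(m + n)

Factor: m^2 - 5*m*n + 6*n^2 = (m - 2*n)*(m - 3*n)
Cancel the common factors (m - 3*n), (m - 2*n).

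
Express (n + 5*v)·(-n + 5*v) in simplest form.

(5*v)^2 - (n)^2 = -n² + 25*v².

-n² + 25*v²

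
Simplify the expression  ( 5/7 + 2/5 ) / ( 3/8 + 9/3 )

104/315

Numerator: 5/7 + 2/5 = 39/35
Denominator: 3/8 + 9/3 = 27/8
Divide: (39/35) · (8/27) = 104/315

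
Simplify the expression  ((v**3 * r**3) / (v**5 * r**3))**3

Inside the bracket: (v**-2)
Raise to the power 3: (v**-6)

v**(-6)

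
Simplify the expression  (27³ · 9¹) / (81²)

27³ = 3^9; 9¹ = 3^2; 81² = 3^8
Combine exponents: 3^3

3^3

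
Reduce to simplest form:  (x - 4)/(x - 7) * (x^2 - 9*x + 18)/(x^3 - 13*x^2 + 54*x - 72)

1/(x - 7)

Factor: x^2 - 9*x + 18 = (x - 3)*(x - 6);  x^3 - 13*x^2 + 54*x - 72 = (x - 4)*(x - 6)*(x - 3)
Cancel the common factors (x - 3), (x - 6), (x - 4).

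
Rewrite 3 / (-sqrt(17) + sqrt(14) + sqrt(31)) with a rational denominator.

(-42*sqrt(17) + 51*sqrt(14) + 3*sqrt(7378))/476

Group as (sqrt(14) + sqrt(31)) - sqrt(17); multiply by (sqrt(14) + sqrt(31)) + sqrt(17), then rationalise the remaining surd.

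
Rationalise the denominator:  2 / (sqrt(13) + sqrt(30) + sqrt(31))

(-sqrt(12090) + 6*sqrt(31) + 7*sqrt(30) + 24*sqrt(13))/354

Group as (sqrt(13) + sqrt(31)) + sqrt(30); multiply by (sqrt(13) + sqrt(31)) - sqrt(30), then rationalise the remaining surd.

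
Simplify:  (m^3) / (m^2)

m

Quotient: m^1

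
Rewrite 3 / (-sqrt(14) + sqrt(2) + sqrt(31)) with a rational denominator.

Group as (sqrt(2) + sqrt(31)) - sqrt(14); multiply by (sqrt(2) + sqrt(31)) + sqrt(14), then rationalise the remaining surd.

(-129*sqrt(2) - 12*sqrt(217) + 57*sqrt(14) + 45*sqrt(31))/113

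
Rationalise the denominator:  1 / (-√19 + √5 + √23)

Group as (√5 + √23) - √19; multiply by (√5 + √23) + √19, then rationalise the remaining surd.

(-9*√19 + √23 + 37*√5 + 2*√2185)/379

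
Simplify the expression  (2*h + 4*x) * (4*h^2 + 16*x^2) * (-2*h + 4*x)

-16*h^4 + 256*x^4

Pair the conjugate factors: ((4*x)+(2*h))((4*x)-(2*h)) = -4*h^2 + 16*x^2, then repeat with the next factor.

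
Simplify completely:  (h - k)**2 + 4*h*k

After expansion: h**2 + 2*h*k + k**2 — a perfect-square trinomial.

(h + k)**2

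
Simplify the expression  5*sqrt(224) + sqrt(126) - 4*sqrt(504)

-sqrt(14)

5*sqrt(224) = 20*sqrt(14); sqrt(126) = 3*sqrt(14); 4*sqrt(504) = 24*sqrt(14)
Combine: (20 + 3 - 24)·sqrt(14) = -sqrt(14)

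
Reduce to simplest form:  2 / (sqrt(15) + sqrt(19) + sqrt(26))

Group as (sqrt(19) + sqrt(26)) + sqrt(15); multiply by (sqrt(19) + sqrt(26)) - sqrt(15), then rationalise the remaining surd.

(-sqrt(7410) + 4*sqrt(26) + 11*sqrt(19) + 15*sqrt(15))/269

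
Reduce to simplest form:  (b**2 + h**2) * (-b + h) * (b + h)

(h+b)(h-b) = -b**2 + h**2; continue pairing.

-b**4 + h**4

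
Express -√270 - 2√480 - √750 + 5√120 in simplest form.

√270 = 3*√30; 2√480 = 8*√30; √750 = 5*√30; 5√120 = 10*√30
Combine: (-3 - 8 - 5 + 10)·√30 = -6*√30

-6*√30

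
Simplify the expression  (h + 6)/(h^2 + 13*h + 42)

Factor: h^2 + 13*h + 42 = (h + 7)*(h + 6)
Cancel the common factor (h + 6).

1/(h + 7)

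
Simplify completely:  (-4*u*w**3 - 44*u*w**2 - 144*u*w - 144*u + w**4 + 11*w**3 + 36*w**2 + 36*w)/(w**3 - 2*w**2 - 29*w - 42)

(-4*u*w - 24*u + w**2 + 6*w)/(w - 7)

Factor: -4*u*w**3 - 44*u*w**2 - 144*u*w - 144*u + w**4 + 11*w**3 + 36*w**2 + 36*w = (w + 3)*(w + 6)*(-4*u + w)*(w + 2);  w**3 - 2*w**2 - 29*w - 42 = (w + 2)*(w - 7)*(w + 3)
Cancel the common factors (w + 3), (w + 2).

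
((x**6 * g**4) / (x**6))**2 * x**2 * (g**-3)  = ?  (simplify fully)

g**5*x**2

Inside the bracket: g**4
Raise to the power 2: g**8
Multiply by x**2 * (g**-3): add exponents.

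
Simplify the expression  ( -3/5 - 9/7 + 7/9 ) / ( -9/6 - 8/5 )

698/1953

Numerator: -3/5 - 9/7 + 7/9 = -349/315
Denominator: -9/6 - 8/5 = -31/10
Divide: (-349/315) · (-10/31) = 698/1953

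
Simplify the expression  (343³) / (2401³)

7^(-3)

343³ = 7^9; 2401³ = 7^12
Combine exponents: 7^(-3)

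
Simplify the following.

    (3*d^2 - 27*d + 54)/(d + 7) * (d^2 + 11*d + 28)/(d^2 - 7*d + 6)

(3*d^2 + 3*d - 36)/(d - 1)

Factor: 3*d^2 - 27*d + 54 = 3*(d - 6)*(d - 3);  d^2 + 11*d + 28 = (d + 4)*(d + 7);  d^2 - 7*d + 6 = (d - 6)*(d - 1)
Cancel the common factors (d - 6), (d + 7).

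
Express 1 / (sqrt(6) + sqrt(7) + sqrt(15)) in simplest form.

Group as (sqrt(7) + sqrt(15)) + sqrt(6); multiply by (sqrt(7) + sqrt(15)) - sqrt(6), then rationalise the remaining surd.

(-3*sqrt(70) - sqrt(15) + 7*sqrt(7) + 8*sqrt(6))/82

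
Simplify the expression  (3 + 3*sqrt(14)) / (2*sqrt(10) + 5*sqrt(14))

(-12*sqrt(35) - 6*sqrt(10) + 15*sqrt(14) + 210)/310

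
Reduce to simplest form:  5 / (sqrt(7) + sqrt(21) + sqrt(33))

Group as (sqrt(7) + sqrt(21)) + sqrt(33); multiply by (sqrt(7) + sqrt(21)) - sqrt(33), then rationalise the remaining surd.

(-210*sqrt(11) - 25*sqrt(33) + 95*sqrt(21) + 235*sqrt(7))/563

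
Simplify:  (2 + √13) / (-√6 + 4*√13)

(2*√6 + √78 + 8*√13 + 52)/202

Multiply numerator and denominator by √6 + 4*√13.
Denominator becomes 202; numerator becomes 2*√6 + √78 + 8*√13 + 52.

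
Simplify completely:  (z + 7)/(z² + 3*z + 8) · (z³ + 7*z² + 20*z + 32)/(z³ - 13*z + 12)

Factor: z³ + 7*z² + 20*z + 32 = (z + 4)·(z² + 3*z + 8);  z³ - 13*z + 12 = (z - 1)·(z - 3)·(z + 4)
Cancel the common factors (z² + 3*z + 8), (z + 4).

(z + 7)/(z² - 4*z + 3)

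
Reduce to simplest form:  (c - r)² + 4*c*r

Expanding gives c² + 2*c*r + r², a perfect square.

(c + r)²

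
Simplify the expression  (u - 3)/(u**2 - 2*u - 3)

1/(u + 1)

Factor: u**2 - 2*u - 3 = (u - 3)*(u + 1)
Cancel the common factor (u - 3).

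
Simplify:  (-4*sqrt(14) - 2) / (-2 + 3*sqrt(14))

Multiply numerator and denominator by -3*sqrt(14) - 2.
Denominator becomes -122; numerator becomes 14*sqrt(14) + 172.

(-86 - 7*sqrt(14))/61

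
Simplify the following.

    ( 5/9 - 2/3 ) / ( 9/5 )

-5/81

Numerator: 5/9 - 2/3 = -1/9
Denominator: 9/5 = 9/5
Divide: (-1/9) · (5/9) = -5/81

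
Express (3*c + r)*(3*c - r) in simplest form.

Difference of squares with P = 3*c, Q = r.

9*c^2 - r^2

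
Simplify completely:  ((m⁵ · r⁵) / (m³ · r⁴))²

m⁴*r²

Inside the bracket: m² · r¹
Raise to the power 2: m⁴ · r²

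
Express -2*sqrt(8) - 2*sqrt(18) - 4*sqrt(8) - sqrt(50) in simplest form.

-23*sqrt(2)

2*sqrt(8) = 4*sqrt(2); 2*sqrt(18) = 6*sqrt(2); 4*sqrt(8) = 8*sqrt(2); sqrt(50) = 5*sqrt(2)
Combine: (-4 - 6 - 8 - 5)·sqrt(2) = -23*sqrt(2)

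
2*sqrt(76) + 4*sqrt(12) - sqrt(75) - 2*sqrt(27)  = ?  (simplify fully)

-3*sqrt(3) + 4*sqrt(19)

2*sqrt(76) = 4*sqrt(19); 4*sqrt(12) = 8*sqrt(3); sqrt(75) = 5*sqrt(3); 2*sqrt(27) = 6*sqrt(3)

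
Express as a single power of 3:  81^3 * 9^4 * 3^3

81^3 = 3^12; 9^4 = 3^8; 3^3 = 3^3
Combine exponents: 3^23

3^23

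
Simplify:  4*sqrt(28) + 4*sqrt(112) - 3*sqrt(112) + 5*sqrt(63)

27*sqrt(7)

4*sqrt(28) = 8*sqrt(7); 4*sqrt(112) = 16*sqrt(7); 3*sqrt(112) = 12*sqrt(7); 5*sqrt(63) = 15*sqrt(7)
Combine: (8 + 16 - 12 + 15)·sqrt(7) = 27*sqrt(7)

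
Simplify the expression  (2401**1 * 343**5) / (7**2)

2401**1 = 7**4; 343**5 = 7**15; 7**2 = 7**2
Combine exponents: 7**17

7**17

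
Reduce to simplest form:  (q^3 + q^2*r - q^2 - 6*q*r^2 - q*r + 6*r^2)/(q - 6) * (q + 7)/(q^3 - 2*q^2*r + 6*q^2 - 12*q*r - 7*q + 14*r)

Factor: q^3 + q^2*r - q^2 - 6*q*r^2 - q*r + 6*r^2 = (q + 3*r)*(q - 1)*(q - 2*r);  q^3 - 2*q^2*r + 6*q^2 - 12*q*r - 7*q + 14*r = (q + 7)*(q - 2*r)*(q - 1)
Cancel the common factors (q - 2*r), (q - 1), (q + 7).

(q + 3*r)/(q - 6)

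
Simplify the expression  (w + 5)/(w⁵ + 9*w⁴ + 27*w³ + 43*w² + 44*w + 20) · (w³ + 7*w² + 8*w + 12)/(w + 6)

Factor: w⁵ + 9*w⁴ + 27*w³ + 43*w² + 44*w + 20 = (w² + w + 2)·(w + 5)·(w + 1)·(w + 2);  w³ + 7*w² + 8*w + 12 = (w + 6)·(w² + w + 2)
Cancel the common factors (w² + w + 2), (w + 6), (w + 5).

1/(w² + 3*w + 2)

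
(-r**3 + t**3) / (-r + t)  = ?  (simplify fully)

r**2 + r*t + t**2

t**3 - r**3 = (-r + t)(r**2 + r*t + t**2).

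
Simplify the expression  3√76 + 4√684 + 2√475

40*√19

3√76 = 6*√19; 4√684 = 24*√19; 2√475 = 10*√19
Combine: (6 + 24 + 10)·√19 = 40*√19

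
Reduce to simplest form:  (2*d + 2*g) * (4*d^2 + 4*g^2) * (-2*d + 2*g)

-16*d^4 + 16*g^4

((2*g)+(2*d))((2*g)-(2*d)) = -4*d^2 + 4*g^2; continue pairing.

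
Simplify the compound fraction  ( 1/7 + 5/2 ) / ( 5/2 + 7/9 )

Numerator: 1/7 + 5/2 = 37/14
Denominator: 5/2 + 7/9 = 59/18
Divide: (37/14) · (18/59) = 333/413

333/413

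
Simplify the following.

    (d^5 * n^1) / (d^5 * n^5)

Quotient: (n^-4)

n^(-4)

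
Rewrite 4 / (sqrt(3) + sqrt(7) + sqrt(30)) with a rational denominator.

(-26*sqrt(7) - 34*sqrt(3) + 6*sqrt(70) + 20*sqrt(30))/79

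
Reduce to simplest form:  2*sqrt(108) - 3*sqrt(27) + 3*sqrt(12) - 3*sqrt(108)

-9*sqrt(3)

2*sqrt(108) = 12*sqrt(3); 3*sqrt(27) = 9*sqrt(3); 3*sqrt(12) = 6*sqrt(3); 3*sqrt(108) = 18*sqrt(3)
Combine: (12 - 9 + 6 - 18)·sqrt(3) = -9*sqrt(3)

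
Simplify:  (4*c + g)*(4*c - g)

(4*c)^2 - (g)^2 = 16*c^2 - g^2.

16*c^2 - g^2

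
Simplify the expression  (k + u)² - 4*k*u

Expand the square and combine the 4*k*u term.

(k - u)²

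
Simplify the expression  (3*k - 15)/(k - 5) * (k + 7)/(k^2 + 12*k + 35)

Factor: 3*k - 15 = 3*(k - 5);  k^2 + 12*k + 35 = (k + 5)*(k + 7)
Cancel the common factors (k + 7), (k - 5).

3/(k + 5)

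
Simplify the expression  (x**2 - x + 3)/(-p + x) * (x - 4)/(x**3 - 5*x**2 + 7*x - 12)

1/(-p + x)

Factor: x**3 - 5*x**2 + 7*x - 12 = (x**2 - x + 3)*(x - 4)
Cancel the common factors (x**2 - x + 3), (x - 4).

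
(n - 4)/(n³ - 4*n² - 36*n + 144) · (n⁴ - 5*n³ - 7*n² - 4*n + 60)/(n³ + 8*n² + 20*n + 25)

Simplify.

Factor: n³ - 4*n² - 36*n + 144 = (n - 4)·(n - 6)·(n + 6);  n⁴ - 5*n³ - 7*n² - 4*n + 60 = (n² + 3*n + 5)·(n - 2)·(n - 6);  n³ + 8*n² + 20*n + 25 = (n² + 3*n + 5)·(n + 5)
Cancel the common factors (n² + 3*n + 5), (n - 6), (n - 4).

(n - 2)/(n² + 11*n + 30)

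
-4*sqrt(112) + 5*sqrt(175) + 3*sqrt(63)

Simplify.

18*sqrt(7)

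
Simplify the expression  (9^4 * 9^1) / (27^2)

3^4

9^4 = 3^8; 9^1 = 3^2; 27^2 = 3^6
Combine exponents: 3^4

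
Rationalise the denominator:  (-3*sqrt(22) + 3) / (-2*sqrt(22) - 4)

Multiply numerator and denominator by -4 + 2*sqrt(22).
Denominator becomes -72; numerator becomes -144 + 18*sqrt(22).

(-sqrt(22) + 8)/4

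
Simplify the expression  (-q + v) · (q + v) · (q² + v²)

-q⁴ + v⁴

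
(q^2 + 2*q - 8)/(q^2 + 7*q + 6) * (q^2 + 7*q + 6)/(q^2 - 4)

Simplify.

(q + 4)/(q + 2)

Factor: q^2 + 2*q - 8 = (q - 2)*(q + 4);  q^2 + 7*q + 6 = (q + 1)*(q + 6);  q^2 + 7*q + 6 = (q + 1)*(q + 6);  q^2 - 4 = (q - 2)*(q + 2)
Cancel the common factors (q + 1), (q + 6), (q - 2).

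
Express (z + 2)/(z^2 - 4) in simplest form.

1/(z - 2)

Factor: z^2 - 4 = (z + 2)*(z - 2)
Cancel the common factor (z + 2).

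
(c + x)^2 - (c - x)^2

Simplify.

Write as f(c,x) - f(c,-x) and expand.

4*c*x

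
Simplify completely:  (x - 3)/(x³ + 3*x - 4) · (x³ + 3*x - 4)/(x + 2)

(x - 3)/(x + 2)

Factor: x³ + 3*x - 4 = (x² + x + 4)·(x - 1);  x³ + 3*x - 4 = (x² + x + 4)·(x - 1)
Cancel the common factors (x² + x + 4), (x - 1).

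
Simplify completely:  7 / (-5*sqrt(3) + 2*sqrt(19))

35*sqrt(3) + 14*sqrt(19)

Multiply numerator and denominator by 5*sqrt(3) + 2*sqrt(19).
Denominator becomes 1; numerator becomes 35*sqrt(3) + 14*sqrt(19).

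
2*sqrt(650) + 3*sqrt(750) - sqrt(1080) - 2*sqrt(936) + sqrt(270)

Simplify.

2*sqrt(650) = 10*sqrt(26); 3*sqrt(750) = 15*sqrt(30); sqrt(1080) = 6*sqrt(30); 2*sqrt(936) = 12*sqrt(26); sqrt(270) = 3*sqrt(30)

-2*sqrt(26) + 12*sqrt(30)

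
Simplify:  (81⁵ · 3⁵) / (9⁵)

81⁵ = 3^20; 3⁵ = 3^5; 9⁵ = 3^10
Combine exponents: 3^15

3^15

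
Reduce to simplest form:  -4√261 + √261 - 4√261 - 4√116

4√261 = 12*√29; √261 = 3*√29; 4√261 = 12*√29; 4√116 = 8*√29
Combine: (-12 + 3 - 12 - 8)·√29 = -29*√29

-29*√29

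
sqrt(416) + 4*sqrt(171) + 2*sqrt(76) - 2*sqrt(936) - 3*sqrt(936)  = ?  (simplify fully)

-26*sqrt(26) + 16*sqrt(19)

sqrt(416) = 4*sqrt(26); 4*sqrt(171) = 12*sqrt(19); 2*sqrt(76) = 4*sqrt(19); 2*sqrt(936) = 12*sqrt(26); 3*sqrt(936) = 18*sqrt(26)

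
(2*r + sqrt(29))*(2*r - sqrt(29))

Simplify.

Difference of squares with P = 2*r, Q = sqrt(29).

4*r^2 - 29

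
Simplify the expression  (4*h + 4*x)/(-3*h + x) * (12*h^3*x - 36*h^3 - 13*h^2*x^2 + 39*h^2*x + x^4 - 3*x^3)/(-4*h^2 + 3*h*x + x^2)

4*h*x - 12*h + 4*x^2 - 12*x

Factor: 4*h + 4*x = 4*(h + x);  12*h^3*x - 36*h^3 - 13*h^2*x^2 + 39*h^2*x + x^4 - 3*x^3 = (-3*h + x)*(x - 3)*(-h + x)*(4*h + x);  -4*h^2 + 3*h*x + x^2 = (-h + x)*(4*h + x)
Cancel the common factors (-h + x), (4*h + x), (-3*h + x).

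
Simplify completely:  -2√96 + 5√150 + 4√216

41*√6

2√96 = 8*√6; 5√150 = 25*√6; 4√216 = 24*√6
Combine: (-8 + 25 + 24)·√6 = 41*√6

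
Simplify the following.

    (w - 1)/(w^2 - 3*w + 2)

1/(w - 2)

Factor: w^2 - 3*w + 2 = (w - 1)*(w - 2)
Cancel the common factor (w - 1).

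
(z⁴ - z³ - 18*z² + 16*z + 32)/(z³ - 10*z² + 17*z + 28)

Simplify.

(z² + 2*z - 8)/(z - 7)

Factor: z⁴ - z³ - 18*z² + 16*z + 32 = (z + 1)·(z + 4)·(z - 4)·(z - 2);  z³ - 10*z² + 17*z + 28 = (z - 7)·(z - 4)·(z + 1)
Cancel the common factors (z - 4), (z + 1).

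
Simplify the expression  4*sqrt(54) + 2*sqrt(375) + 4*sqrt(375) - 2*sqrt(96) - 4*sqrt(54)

4*sqrt(54) = 12*sqrt(6); 2*sqrt(375) = 10*sqrt(15); 4*sqrt(375) = 20*sqrt(15); 2*sqrt(96) = 8*sqrt(6); 4*sqrt(54) = 12*sqrt(6)

-8*sqrt(6) + 30*sqrt(15)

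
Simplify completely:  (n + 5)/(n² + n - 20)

1/(n - 4)

Factor: n² + n - 20 = (n - 4)·(n + 5)
Cancel the common factor (n + 5).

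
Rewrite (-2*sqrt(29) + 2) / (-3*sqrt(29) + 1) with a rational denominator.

Multiply numerator and denominator by 1 + 3*sqrt(29).
Denominator becomes -260; numerator becomes -172 + 4*sqrt(29).

(-sqrt(29) + 43)/65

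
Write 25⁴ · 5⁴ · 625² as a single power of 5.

5^20

25⁴ = 5^8; 5⁴ = 5^4; 625² = 5^8
Combine exponents: 5^20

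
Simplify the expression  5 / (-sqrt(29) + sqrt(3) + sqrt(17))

(45*sqrt(29) + 75*sqrt(17) + 215*sqrt(3) + 10*sqrt(1479))/123

Group as (sqrt(3) + sqrt(17)) - sqrt(29); multiply by (sqrt(3) + sqrt(17)) + sqrt(29), then rationalise the remaining surd.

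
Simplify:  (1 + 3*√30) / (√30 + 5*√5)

Multiply numerator and denominator by -5*√5 + √30.
Denominator becomes -95; numerator becomes -75*√6 - 5*√5 + √30 + 90.

(-90 - √30 + 5*√5 + 75*√6)/95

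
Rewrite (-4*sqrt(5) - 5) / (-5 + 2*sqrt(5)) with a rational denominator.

Multiply numerator and denominator by -5 - 2*sqrt(5).
Denominator becomes 5; numerator becomes 65 + 30*sqrt(5).

13 + 6*sqrt(5)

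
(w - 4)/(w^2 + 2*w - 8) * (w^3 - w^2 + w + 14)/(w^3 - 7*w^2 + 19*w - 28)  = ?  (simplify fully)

(w + 2)/(w^2 + 2*w - 8)

Factor: w^2 + 2*w - 8 = (w + 4)*(w - 2);  w^3 - w^2 + w + 14 = (w^2 - 3*w + 7)*(w + 2);  w^3 - 7*w^2 + 19*w - 28 = (w^2 - 3*w + 7)*(w - 4)
Cancel the common factors (w^2 - 3*w + 7), (w - 4).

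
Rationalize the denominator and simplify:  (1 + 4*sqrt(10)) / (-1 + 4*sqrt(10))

(8*sqrt(10) + 161)/159

Multiply numerator and denominator by -4*sqrt(10) - 1.
Denominator becomes -159; numerator becomes -161 - 8*sqrt(10).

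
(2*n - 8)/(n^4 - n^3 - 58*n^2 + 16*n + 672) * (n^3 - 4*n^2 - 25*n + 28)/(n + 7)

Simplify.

Factor: 2*n - 8 = 2*(n - 4);  n^4 - n^3 - 58*n^2 + 16*n + 672 = (n + 4)*(n - 4)*(n - 7)*(n + 6);  n^3 - 4*n^2 - 25*n + 28 = (n - 1)*(n - 7)*(n + 4)
Cancel the common factors (n - 4), (n + 4), (n - 7).

(2*n - 2)/(n^2 + 13*n + 42)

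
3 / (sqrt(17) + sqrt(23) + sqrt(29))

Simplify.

Group as (sqrt(17) + sqrt(23)) + sqrt(29); multiply by (sqrt(17) + sqrt(23)) - sqrt(29), then rationalise the remaining surd.

(-2*sqrt(11339) + 11*sqrt(29) + 23*sqrt(23) + 35*sqrt(17))/481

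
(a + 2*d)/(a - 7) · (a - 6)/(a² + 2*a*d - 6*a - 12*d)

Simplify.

1/(a - 7)

Factor: a² + 2*a*d - 6*a - 12*d = (a + 2*d)·(a - 6)
Cancel the common factors (a + 2*d), (a - 6).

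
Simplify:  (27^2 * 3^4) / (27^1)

3^7

27^2 = 3^6; 3^4 = 3^4; 27^1 = 3^3
Combine exponents: 3^7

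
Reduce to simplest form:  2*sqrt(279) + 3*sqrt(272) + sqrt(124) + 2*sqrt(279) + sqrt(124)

2*sqrt(279) = 6*sqrt(31); 3*sqrt(272) = 12*sqrt(17); sqrt(124) = 2*sqrt(31); 2*sqrt(279) = 6*sqrt(31); sqrt(124) = 2*sqrt(31)

12*sqrt(17) + 16*sqrt(31)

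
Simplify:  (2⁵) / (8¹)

2^2

2⁵ = 2^5; 8¹ = 2^3
Combine exponents: 2^2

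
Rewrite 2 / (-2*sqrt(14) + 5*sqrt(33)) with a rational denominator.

Multiply numerator and denominator by 2*sqrt(14) + 5*sqrt(33).
Denominator becomes 769; numerator becomes 4*sqrt(14) + 10*sqrt(33).

(4*sqrt(14) + 10*sqrt(33))/769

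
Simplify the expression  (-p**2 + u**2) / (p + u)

Factor u**2 - p**2 and cancel (p + u).

-p + u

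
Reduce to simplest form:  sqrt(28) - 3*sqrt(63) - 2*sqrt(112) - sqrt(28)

-17*sqrt(7)

sqrt(28) = 2*sqrt(7); 3*sqrt(63) = 9*sqrt(7); 2*sqrt(112) = 8*sqrt(7); sqrt(28) = 2*sqrt(7)
Combine: (2 - 9 - 8 - 2)·sqrt(7) = -17*sqrt(7)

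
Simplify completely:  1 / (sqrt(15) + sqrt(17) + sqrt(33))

Group as (sqrt(15) + sqrt(33)) + sqrt(17); multiply by (sqrt(15) + sqrt(33)) - sqrt(17), then rationalise the remaining surd.

(-6*sqrt(935) - sqrt(33) + 31*sqrt(17) + 35*sqrt(15))/1019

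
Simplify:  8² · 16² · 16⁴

8² = 2^6; 16² = 2^8; 16⁴ = 2^16
Combine exponents: 2^30

2^30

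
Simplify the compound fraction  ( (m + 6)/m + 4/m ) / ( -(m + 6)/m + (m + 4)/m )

Numerator: (m + 6)/m + 4/m = (m + 10)/m
Denominator: -(m + 6)/m + (m + 4)/m = -2/m
Divide: ((m + 10)/m) · (-m/2) = -m/2 - 5

-m/2 - 5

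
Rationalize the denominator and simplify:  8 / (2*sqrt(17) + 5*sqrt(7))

(-16*sqrt(17) + 40*sqrt(7))/107

Multiply numerator and denominator by -2*sqrt(17) + 5*sqrt(7).
Denominator becomes 107; numerator becomes -16*sqrt(17) + 40*sqrt(7).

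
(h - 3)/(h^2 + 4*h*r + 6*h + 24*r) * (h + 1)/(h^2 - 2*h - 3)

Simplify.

1/(h^2 + 4*h*r + 6*h + 24*r)

Factor: h^2 + 4*h*r + 6*h + 24*r = (h + 6)*(h + 4*r);  h^2 - 2*h - 3 = (h + 1)*(h - 3)
Cancel the common factors (h - 3), (h + 1).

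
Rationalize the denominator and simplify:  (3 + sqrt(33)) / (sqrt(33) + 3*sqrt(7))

(-11 - sqrt(33) + 3*sqrt(7) + sqrt(231))/10

Multiply numerator and denominator by -3*sqrt(7) + sqrt(33).
Denominator becomes -30; numerator becomes -3*sqrt(231) - 9*sqrt(7) + 3*sqrt(33) + 33.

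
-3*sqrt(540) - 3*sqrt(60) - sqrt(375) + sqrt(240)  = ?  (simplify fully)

-25*sqrt(15)

3*sqrt(540) = 18*sqrt(15); 3*sqrt(60) = 6*sqrt(15); sqrt(375) = 5*sqrt(15); sqrt(240) = 4*sqrt(15)
Combine: (-18 - 6 - 5 + 4)·sqrt(15) = -25*sqrt(15)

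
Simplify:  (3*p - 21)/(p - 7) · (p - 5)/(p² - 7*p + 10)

3/(p - 2)

Factor: 3*p - 21 = 3·(p - 7);  p² - 7*p + 10 = (p - 5)·(p - 2)
Cancel the common factors (p - 7), (p - 5).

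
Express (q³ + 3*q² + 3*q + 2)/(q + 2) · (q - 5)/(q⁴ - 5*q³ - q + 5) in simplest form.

1/(q - 1)

Factor: q³ + 3*q² + 3*q + 2 = (q² + q + 1)·(q + 2);  q⁴ - 5*q³ - q + 5 = (q² + q + 1)·(q - 1)·(q - 5)
Cancel the common factors (q² + q + 1), (q - 5), (q + 2).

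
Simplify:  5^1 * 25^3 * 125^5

5^22

5^1 = 5^1; 25^3 = 5^6; 125^5 = 5^15
Combine exponents: 5^22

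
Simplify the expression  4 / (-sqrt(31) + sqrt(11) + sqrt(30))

(-10*sqrt(31) + 12*sqrt(30) + 50*sqrt(11) + 2*sqrt(10230))/305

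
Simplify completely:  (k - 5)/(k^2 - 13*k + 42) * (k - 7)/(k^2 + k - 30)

1/(k^2 - 36)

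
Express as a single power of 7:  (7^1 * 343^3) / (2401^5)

7^(-10)

7^1 = 7^1; 343^3 = 7^9; 2401^5 = 7^20
Combine exponents: 7^(-10)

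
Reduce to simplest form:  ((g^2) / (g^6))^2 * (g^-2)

Inside the bracket: (g^-4)
Raise to the power 2: (g^-8)
Multiply by (g^-2): add exponents.

g^(-10)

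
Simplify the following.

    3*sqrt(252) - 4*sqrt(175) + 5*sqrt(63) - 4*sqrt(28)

3*sqrt(252) = 18*sqrt(7); 4*sqrt(175) = 20*sqrt(7); 5*sqrt(63) = 15*sqrt(7); 4*sqrt(28) = 8*sqrt(7)
Combine: (18 - 20 + 15 - 8)·sqrt(7) = 5*sqrt(7)

5*sqrt(7)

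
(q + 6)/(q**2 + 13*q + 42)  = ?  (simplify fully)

Factor: q**2 + 13*q + 42 = (q + 7)*(q + 6)
Cancel the common factor (q + 6).

1/(q + 7)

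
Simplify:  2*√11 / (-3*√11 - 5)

Multiply numerator and denominator by -5 + 3*√11.
Denominator becomes -74; numerator becomes -10*√11 + 66.

(-33 + 5*√11)/37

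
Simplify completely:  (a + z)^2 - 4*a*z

Expand the square and combine the 4*a*z term.

(a - z)^2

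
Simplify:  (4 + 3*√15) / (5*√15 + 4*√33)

(-225 - 20*√15 + 16*√33 + 36*√55)/153

Multiply numerator and denominator by -4*√33 + 5*√15.
Denominator becomes -153; numerator becomes -36*√55 - 16*√33 + 20*√15 + 225.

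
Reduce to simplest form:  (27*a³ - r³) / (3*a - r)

9*a² + 3*a*r + r²

(3*a)^3 - r^3 = (3*a - r)(9*a² + 3*a*r + r²).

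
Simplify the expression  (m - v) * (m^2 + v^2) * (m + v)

m^4 - v^4

(m+v)(m-v) = m^2 - v^2; continue pairing.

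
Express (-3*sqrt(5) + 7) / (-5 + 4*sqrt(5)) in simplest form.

(-25 + 13*sqrt(5))/55

Multiply numerator and denominator by -4*sqrt(5) - 5.
Denominator becomes -55; numerator becomes -13*sqrt(5) + 25.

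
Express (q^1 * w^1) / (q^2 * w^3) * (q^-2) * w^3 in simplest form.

w/q^3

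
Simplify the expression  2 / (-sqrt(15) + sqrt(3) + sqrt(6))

Group as (sqrt(3) + sqrt(6)) - sqrt(15); multiply by (sqrt(3) + sqrt(6)) + sqrt(15), then rationalise the remaining surd.

(sqrt(15) + 2*sqrt(6) + 3*sqrt(3) + sqrt(30))/3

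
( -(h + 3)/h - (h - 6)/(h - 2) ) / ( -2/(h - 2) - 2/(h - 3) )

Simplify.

Numerator: -(h + 3)/h - (h - 6)/(h - 2) = (-2*h^2 + 5*h + 6)/(h^2 - 2*h)
Denominator: -2/(h - 2) - 2/(h - 3) = (-4*h + 10)/(h^2 - 5*h + 6)
Divide: ((-2*h^2 + 5*h + 6)/(h^2 - 2*h)) · ((h^2 - 5*h + 6)/(-4*h + 10)) = (2*h^3 - 11*h^2 + 9*h + 18)/(4*h^2 - 10*h)

(2*h^3 - 11*h^2 + 9*h + 18)/(4*h^2 - 10*h)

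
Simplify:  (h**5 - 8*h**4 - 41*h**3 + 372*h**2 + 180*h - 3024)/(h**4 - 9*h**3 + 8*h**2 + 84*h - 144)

(h**2 - h - 42)/(h - 2)

Factor: h**5 - 8*h**4 - 41*h**3 + 372*h**2 + 180*h - 3024 = (h - 4)*(h + 6)*(h - 6)*(h + 3)*(h - 7);  h**4 - 9*h**3 + 8*h**2 + 84*h - 144 = (h - 4)*(h - 6)*(h - 2)*(h + 3)
Cancel the common factors (h + 3), (h - 6), (h - 4).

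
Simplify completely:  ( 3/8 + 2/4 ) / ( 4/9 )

63/32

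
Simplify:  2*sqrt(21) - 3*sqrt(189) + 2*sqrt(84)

-3*sqrt(21)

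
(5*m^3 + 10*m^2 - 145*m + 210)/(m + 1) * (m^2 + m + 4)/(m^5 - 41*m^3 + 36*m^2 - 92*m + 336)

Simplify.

(5*m - 15)/(m^2 - 5*m - 6)

Factor: 5*m^3 + 10*m^2 - 145*m + 210 = 5*(m - 2)*(m + 7)*(m - 3);  m^5 - 41*m^3 + 36*m^2 - 92*m + 336 = (m - 6)*(m + 7)*(m^2 + m + 4)*(m - 2)
Cancel the common factors (m^2 + m + 4), (m - 2), (m + 7).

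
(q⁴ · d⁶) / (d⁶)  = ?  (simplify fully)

q⁴

Quotient: q⁴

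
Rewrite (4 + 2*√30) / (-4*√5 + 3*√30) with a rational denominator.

Multiply numerator and denominator by 4*√5 + 3*√30.
Denominator becomes 190; numerator becomes 16*√5 + 12*√30 + 40*√6 + 180.

(8*√5 + 6*√30 + 20*√6 + 90)/95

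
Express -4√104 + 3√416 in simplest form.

4√104 = 8*√26; 3√416 = 12*√26
Combine: (-8 + 12)·√26 = 4*√26

4*√26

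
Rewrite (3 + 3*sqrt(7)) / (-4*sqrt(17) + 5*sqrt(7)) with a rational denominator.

(-12*sqrt(119) - 105 - 12*sqrt(17) - 15*sqrt(7))/97

Multiply numerator and denominator by 5*sqrt(7) + 4*sqrt(17).
Denominator becomes -97; numerator becomes 15*sqrt(7) + 12*sqrt(17) + 105 + 12*sqrt(119).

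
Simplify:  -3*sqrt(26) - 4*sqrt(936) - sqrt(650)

-32*sqrt(26)

3*sqrt(26) = 3*sqrt(26); 4*sqrt(936) = 24*sqrt(26); sqrt(650) = 5*sqrt(26)
Combine: (-3 - 24 - 5)·sqrt(26) = -32*sqrt(26)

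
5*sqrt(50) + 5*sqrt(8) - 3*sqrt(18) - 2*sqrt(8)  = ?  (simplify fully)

22*sqrt(2)

5*sqrt(50) = 25*sqrt(2); 5*sqrt(8) = 10*sqrt(2); 3*sqrt(18) = 9*sqrt(2); 2*sqrt(8) = 4*sqrt(2)
Combine: (25 + 10 - 9 - 4)·sqrt(2) = 22*sqrt(2)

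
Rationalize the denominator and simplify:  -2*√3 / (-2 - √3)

-6 + 4*√3

Multiply numerator and denominator by -2 + √3.
Denominator becomes 1; numerator becomes -6 + 4*√3.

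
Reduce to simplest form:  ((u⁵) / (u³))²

u⁴

Inside the bracket: u²
Raise to the power 2: u⁴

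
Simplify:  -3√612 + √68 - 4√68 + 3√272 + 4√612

12*√17

3√612 = 18*√17; √68 = 2*√17; 4√68 = 8*√17; 3√272 = 12*√17; 4√612 = 24*√17
Combine: (-18 + 2 - 8 + 12 + 24)·√17 = 12*√17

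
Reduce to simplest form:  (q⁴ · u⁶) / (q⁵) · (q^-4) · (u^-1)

Quotient: (q^-1) · u⁶
Multiply by (q^-4) · (u^-1): add exponents.

u⁵/q⁵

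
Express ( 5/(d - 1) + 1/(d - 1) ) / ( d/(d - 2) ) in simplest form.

(6*d - 12)/(d^2 - d)

Numerator: 5/(d - 1) + 1/(d - 1) = 6/(d - 1)
Denominator: d/(d - 2) = d/(d - 2)
Divide: (6/(d - 1)) · ((d - 2)/d) = (6*d - 12)/(d^2 - d)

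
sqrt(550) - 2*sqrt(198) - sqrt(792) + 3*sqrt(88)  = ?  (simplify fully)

sqrt(550) = 5*sqrt(22); 2*sqrt(198) = 6*sqrt(22); sqrt(792) = 6*sqrt(22); 3*sqrt(88) = 6*sqrt(22)
Combine: (5 - 6 - 6 + 6)·sqrt(22) = -sqrt(22)

-sqrt(22)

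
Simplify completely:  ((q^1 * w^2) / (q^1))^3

Inside the bracket: w^2
Raise to the power 3: w^6

w^6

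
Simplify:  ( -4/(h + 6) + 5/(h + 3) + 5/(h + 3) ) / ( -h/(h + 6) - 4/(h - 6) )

(-6*h² - 12*h + 288)/(h³ + h² + 18*h + 72)

Numerator: -4/(h + 6) + 5/(h + 3) + 5/(h + 3) = (6*h + 48)/(h² + 9*h + 18)
Denominator: -h/(h + 6) - 4/(h - 6) = (-h² + 2*h - 24)/(h² - 36)
Divide: ((6*h + 48)/(h² + 9*h + 18)) · ((h² - 36)/(-h² + 2*h - 24)) = (-6*h² - 12*h + 288)/(h³ + h² + 18*h + 72)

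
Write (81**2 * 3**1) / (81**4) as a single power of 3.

81**2 = 3**8; 3**1 = 3**1; 81**4 = 3**16
Combine exponents: 3**(-7)

3**(-7)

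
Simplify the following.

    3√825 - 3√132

3√825 = 15*√33; 3√132 = 6*√33
Combine: (15 - 6)·√33 = 9*√33

9*√33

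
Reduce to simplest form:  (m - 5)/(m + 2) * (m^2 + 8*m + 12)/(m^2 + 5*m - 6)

(m - 5)/(m - 1)

Factor: m^2 + 8*m + 12 = (m + 2)*(m + 6);  m^2 + 5*m - 6 = (m - 1)*(m + 6)
Cancel the common factors (m + 2), (m + 6).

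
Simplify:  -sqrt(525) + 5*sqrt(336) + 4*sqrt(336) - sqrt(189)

sqrt(525) = 5*sqrt(21); 5*sqrt(336) = 20*sqrt(21); 4*sqrt(336) = 16*sqrt(21); sqrt(189) = 3*sqrt(21)
Combine: (-5 + 20 + 16 - 3)·sqrt(21) = 28*sqrt(21)

28*sqrt(21)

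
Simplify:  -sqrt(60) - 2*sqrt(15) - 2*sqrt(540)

sqrt(60) = 2*sqrt(15); 2*sqrt(15) = 2*sqrt(15); 2*sqrt(540) = 12*sqrt(15)
Combine: (-2 - 2 - 12)·sqrt(15) = -16*sqrt(15)

-16*sqrt(15)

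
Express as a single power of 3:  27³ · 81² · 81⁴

27³ = 3^9; 81² = 3^8; 81⁴ = 3^16
Combine exponents: 3^33

3^33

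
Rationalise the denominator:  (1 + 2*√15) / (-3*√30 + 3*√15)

Multiply numerator and denominator by 3*√15 + 3*√30.
Denominator becomes -135; numerator becomes 3*√15 + 3*√30 + 90 + 90*√2.

(-30*√2 - 30 - √30 - √15)/45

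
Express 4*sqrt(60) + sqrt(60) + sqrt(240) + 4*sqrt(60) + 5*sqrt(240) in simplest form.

42*sqrt(15)

4*sqrt(60) = 8*sqrt(15); sqrt(60) = 2*sqrt(15); sqrt(240) = 4*sqrt(15); 4*sqrt(60) = 8*sqrt(15); 5*sqrt(240) = 20*sqrt(15)
Combine: (8 + 2 + 4 + 8 + 20)·sqrt(15) = 42*sqrt(15)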